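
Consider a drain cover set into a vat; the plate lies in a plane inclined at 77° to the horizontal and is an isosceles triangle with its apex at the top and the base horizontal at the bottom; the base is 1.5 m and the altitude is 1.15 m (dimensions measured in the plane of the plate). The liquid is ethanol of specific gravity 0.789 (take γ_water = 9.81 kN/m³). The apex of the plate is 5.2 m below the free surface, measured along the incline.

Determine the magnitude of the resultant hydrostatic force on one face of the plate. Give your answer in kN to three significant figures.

F ≈ 38.8 kN

γ = 0.789 × 9.81 = 7.74009 kN/m³.
Let θ = 77° be the plate's angle to the horizontal; measure y along the incline from where the plane meets the free surface. Vertical depth h = y·sinθ with sinθ = 0.974370.
With the apex up, the centroid sits 2h/3 = 2 × 1.15/3 = 0.766667 m below the apex, so y_c = 5.2 + 0.766667 = 5.96667 m and h_c = 5.96667 × 0.974370 = 5.81374 m.
A = ½ × 1.5 × 1.15 = 0.8625 m².
Resultant F = γ·h_c·A = 7.74009 × 5.81374 × 0.8625 = 38.8115 kN.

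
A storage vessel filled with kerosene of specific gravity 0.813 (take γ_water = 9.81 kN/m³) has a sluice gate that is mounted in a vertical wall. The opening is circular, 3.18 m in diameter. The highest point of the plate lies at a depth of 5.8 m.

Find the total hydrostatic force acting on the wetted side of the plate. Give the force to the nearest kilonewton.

γ = 0.813 × 9.81 = 7.97553 kN/m³.
The centroid is at the centre, 1.59 m below the top of the plate, so the centroid depth is h_c = 5.8 + 1.59 = 7.39 m.
A = π(1.59)² = 7.94226 m².
Resultant F = γ·h_c·A = 7.97553 × 7.39 × 7.94226 = 468.11 kN.

F ≈ 468 kN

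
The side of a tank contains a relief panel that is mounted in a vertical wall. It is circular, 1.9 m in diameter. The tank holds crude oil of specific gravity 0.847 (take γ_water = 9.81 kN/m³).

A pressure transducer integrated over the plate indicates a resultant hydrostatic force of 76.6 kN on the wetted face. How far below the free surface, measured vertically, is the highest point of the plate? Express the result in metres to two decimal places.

d_top ≈ 2.30 m

γ = 0.847 × 9.81 = 8.30907 kN/m³.
A = π(0.95)² = 2.83529 m².
From F = γ·h_c·A, the centroid depth is h_c = 76.6/(8.30907 × 2.83529) = 3.25146 m.
The centroid is at the centre, 0.95 m below the top of the plate, so the highest point sits at h_top = 3.25146 − 0.95 = 2.30146 m below the surface.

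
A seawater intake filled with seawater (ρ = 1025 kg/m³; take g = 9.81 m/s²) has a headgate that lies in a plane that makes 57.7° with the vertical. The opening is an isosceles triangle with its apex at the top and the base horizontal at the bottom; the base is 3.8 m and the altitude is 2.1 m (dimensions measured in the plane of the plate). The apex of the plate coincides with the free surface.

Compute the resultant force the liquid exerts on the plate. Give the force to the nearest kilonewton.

F ≈ 30 kN

γ = ρg = 1025 × 9.81 / 1000 = 10.05525 kN/m³.
The plate makes 57.7° with the vertical, i.e. θ = 90° − 57.7° = 32.3° to the horizontal. Measuring y along the incline from the free-surface line, vertical depth h = y·sinθ with sinθ = 0.534352.
With the apex up, the centroid sits 2h/3 = 2 × 2.1/3 = 1.4 m below the apex, so y_c = 1.4 m and h_c = 1.4 × 0.534352 = 0.748093 m.
A = ½ × 3.8 × 2.1 = 3.99 m².
Resultant F = γ·h_c·A = 10.05525 × 0.748093 × 3.99 = 30.0138 kN.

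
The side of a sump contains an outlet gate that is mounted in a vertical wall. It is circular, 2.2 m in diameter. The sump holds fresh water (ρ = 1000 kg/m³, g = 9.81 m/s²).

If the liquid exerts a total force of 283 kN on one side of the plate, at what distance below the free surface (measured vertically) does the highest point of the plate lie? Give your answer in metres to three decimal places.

d_top ≈ 6.489 m

γ = ρg = 1000 × 9.81 = 9810 N/m³ = 9.81 kN/m³.
A = π(1.1)² = 3.80133 m².
From F = γ·h_c·A, the centroid depth is h_c = 283/(9.81 × 3.80133) = 7.58895 m.
The centroid is at the centre, 1.1 m below the top of the plate, so the highest point sits at h_top = 7.58895 − 1.1 = 6.48895 m below the surface.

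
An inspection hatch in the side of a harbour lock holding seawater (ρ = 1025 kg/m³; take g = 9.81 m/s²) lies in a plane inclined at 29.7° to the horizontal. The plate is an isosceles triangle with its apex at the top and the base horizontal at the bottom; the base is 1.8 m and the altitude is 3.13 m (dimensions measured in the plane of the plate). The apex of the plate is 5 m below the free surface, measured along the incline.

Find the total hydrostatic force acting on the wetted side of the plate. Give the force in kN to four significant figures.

F ≈ 99.46 kN

γ = ρg = 1025 × 9.81 / 1000 = 10.05525 kN/m³.
Let θ = 29.7° be the plate's angle to the horizontal; measure y along the incline from where the plane meets the free surface. Vertical depth h = y·sinθ with sinθ = 0.495459.
With the apex up, the centroid sits 2h/3 = 2 × 3.13/3 = 2.08667 m below the apex, so y_c = 5 + 2.08667 = 7.08667 m and h_c = 7.08667 × 0.495459 = 3.51115 m.
A = ½ × 1.8 × 3.13 = 2.817 m².
Resultant F = γ·h_c·A = 10.05525 × 3.51115 × 2.817 = 99.4556 kN.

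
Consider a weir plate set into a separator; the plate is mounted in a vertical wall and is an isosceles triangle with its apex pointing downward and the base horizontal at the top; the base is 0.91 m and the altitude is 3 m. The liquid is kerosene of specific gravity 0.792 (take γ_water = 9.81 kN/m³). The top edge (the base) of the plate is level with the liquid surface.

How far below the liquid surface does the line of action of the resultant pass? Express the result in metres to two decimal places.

h_p = 1.50 m

γ = 0.792 × 9.81 = 7.76952 kN/m³.
With the apex down, the centroid sits h/3 = 3/3 = 1 m below the base (the top edge), so the centroid depth is h_c = 1 m.
A = ½ × 0.91 × 3 = 1.365 m².
Resultant F = γ·h_c·A = 7.76952 × 1 × 1.365 = 10.6054 kN.
I_c = b·h³/36 = 0.91 × 3³/36 = 0.6825 m⁴.
Centre of pressure: y_p = y_c + I_c/(y_c·A) = 1 + 0.6825/(1 × 1.365) = 1 + 0.5 = 1.5 m along the plane.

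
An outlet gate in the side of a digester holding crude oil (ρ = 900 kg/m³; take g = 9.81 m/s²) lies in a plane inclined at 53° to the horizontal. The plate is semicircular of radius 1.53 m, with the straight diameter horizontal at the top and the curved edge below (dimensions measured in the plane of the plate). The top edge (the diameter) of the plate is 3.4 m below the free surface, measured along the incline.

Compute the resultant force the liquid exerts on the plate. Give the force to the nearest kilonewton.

F ≈ 105 kN

γ = ρg = 900 × 9.81 / 1000 = 8.829 kN/m³.
Let θ = 53° be the plate's angle to the horizontal; measure y along the incline from where the plane meets the free surface. Vertical depth h = y·sinθ with sinθ = 0.798636.
The centroid of a semicircle lies 4r/(3π) = 0.649352 m from the diameter, here below the top edge, so y_c = 3.4 + 0.649352 = 4.04935 m and h_c = 4.04935 × 0.798636 = 3.23396 m.
A = πr²/2 = π × 1.53²/2 = 3.67708 m².
Resultant F = γ·h_c·A = 8.829 × 3.23396 × 3.67708 = 104.99 kN.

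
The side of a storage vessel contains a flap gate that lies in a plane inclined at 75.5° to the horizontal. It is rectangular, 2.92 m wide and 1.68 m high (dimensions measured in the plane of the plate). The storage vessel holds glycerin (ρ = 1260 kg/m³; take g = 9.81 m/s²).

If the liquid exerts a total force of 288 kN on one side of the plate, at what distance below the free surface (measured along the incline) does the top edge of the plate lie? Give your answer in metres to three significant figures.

γ = ρg = 1260 × 9.81 / 1000 = 12.3606 kN/m³.
A = 2.92 × 1.68 = 4.9056 m².
From F = γ·h_c·A, the centroid depth is h_c = 288/(12.3606 × 4.9056) = 4.74964 m.
Let θ = 75.5° be the plate's angle to the horizontal; measure y along the incline from where the plane meets the free surface. Vertical depth h = y·sinθ with sinθ = 0.968148.
Along the incline, y_c = h_c/sinθ = 4.74964/0.968148 = 4.9059 m.
The centroid lies 1.68/2 = 0.84 m below the top edge, so the top edge sits at y_top = 4.9059 − 0.84 = 4.0659 m along the incline.

y_top ≈ 4.07 m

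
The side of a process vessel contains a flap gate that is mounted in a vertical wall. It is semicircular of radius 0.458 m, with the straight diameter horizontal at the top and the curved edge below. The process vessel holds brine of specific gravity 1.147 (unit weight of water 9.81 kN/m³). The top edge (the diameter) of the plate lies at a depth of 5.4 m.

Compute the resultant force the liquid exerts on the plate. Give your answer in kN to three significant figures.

γ = 1.147 × 9.81 = 11.25207 kN/m³.
The centroid of a semicircle lies 4r/(3π) = 0.194381 m from the diameter, here below the top edge, so the centroid depth is h_c = 5.4 + 0.194381 = 5.59438 m.
A = πr²/2 = π × 0.458²/2 = 0.329497 m².
Resultant F = γ·h_c·A = 11.25207 × 5.59438 × 0.329497 = 20.7413 kN.

F ≈ 20.7 kN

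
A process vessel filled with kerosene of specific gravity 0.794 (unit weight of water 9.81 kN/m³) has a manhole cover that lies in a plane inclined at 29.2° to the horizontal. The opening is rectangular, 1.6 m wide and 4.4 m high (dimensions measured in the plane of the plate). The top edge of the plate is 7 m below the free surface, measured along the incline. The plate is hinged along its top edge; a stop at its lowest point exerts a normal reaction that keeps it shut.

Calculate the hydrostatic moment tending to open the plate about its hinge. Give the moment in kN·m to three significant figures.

M ≈ 585 kN·m

γ = 0.794 × 9.81 = 7.78914 kN/m³.
Let θ = 29.2° be the plate's angle to the horizontal; measure y along the incline from where the plane meets the free surface. Vertical depth h = y·sinθ with sinθ = 0.487860.
The centroid lies 4.4/2 = 2.2 m below the top edge, so y_c = 7 + 2.2 = 9.2 m and h_c = 9.2 × 0.487860 = 4.48831 m.
A = 1.6 × 4.4 = 7.04 m².
Resultant F = γ·h_c·A = 7.78914 × 4.48831 × 7.04 = 246.119 kN.
I_c = b·h³/12 = 1.6 × 4.4³/12 = 11.3579 m⁴.
Centre of pressure: y_p = y_c + I_c/(y_c·A) = 9.2 + 11.3579/(9.2 × 7.04) = 9.2 + 0.175363 = 9.37536 m along the plane.
The resultant acts 2.2 + 0.175363 = 2.37536 m (along the plate) below the hinge at the top edge, so the moment about the hinge is M = F × 2.37536 = 246.119 × 2.37536 = 584.621 kN·m.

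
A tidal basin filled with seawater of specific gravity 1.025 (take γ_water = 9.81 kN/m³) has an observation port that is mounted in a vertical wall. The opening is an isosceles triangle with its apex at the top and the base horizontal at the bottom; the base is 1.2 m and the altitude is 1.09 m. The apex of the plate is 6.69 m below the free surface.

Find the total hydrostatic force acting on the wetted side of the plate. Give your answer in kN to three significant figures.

F ≈ 48.8 kN

γ = 1.025 × 9.81 = 10.05525 kN/m³.
With the apex up, the centroid sits 2h/3 = 2 × 1.09/3 = 0.726667 m below the apex, so the centroid depth is h_c = 6.69 + 0.726667 = 7.41667 m.
A = ½ × 1.2 × 1.09 = 0.654 m².
Resultant F = γ·h_c·A = 10.05525 × 7.41667 × 0.654 = 48.773 kN.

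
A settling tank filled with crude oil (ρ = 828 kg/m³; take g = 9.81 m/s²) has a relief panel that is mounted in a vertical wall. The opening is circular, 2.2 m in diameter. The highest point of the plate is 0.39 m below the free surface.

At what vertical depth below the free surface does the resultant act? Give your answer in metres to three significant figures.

h_p = 1.69 m

γ = ρg = 828 × 9.81 / 1000 = 8.12268 kN/m³.
The centroid is at the centre, 1.1 m below the top of the plate, so the centroid depth is h_c = 0.39 + 1.1 = 1.49 m.
A = π(1.1)² = 3.80133 m².
Resultant F = γ·h_c·A = 8.12268 × 1.49 × 3.80133 = 46.0067 kN.
I_c = πr⁴/4 = π × 1.1⁴/4 = 1.1499 m⁴.
Centre of pressure: y_p = y_c + I_c/(y_c·A) = 1.49 + 1.1499/(1.49 × 3.80133) = 1.49 + 0.20302 = 1.69302 m along the plane.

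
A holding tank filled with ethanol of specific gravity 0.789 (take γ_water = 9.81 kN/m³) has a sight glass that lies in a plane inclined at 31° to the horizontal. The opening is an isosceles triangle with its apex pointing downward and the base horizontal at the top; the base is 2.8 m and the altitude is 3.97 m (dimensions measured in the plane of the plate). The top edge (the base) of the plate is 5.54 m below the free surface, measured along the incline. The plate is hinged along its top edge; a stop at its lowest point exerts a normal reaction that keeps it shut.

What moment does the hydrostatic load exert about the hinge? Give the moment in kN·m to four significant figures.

γ = 0.789 × 9.81 = 7.74009 kN/m³.
Let θ = 31° be the plate's angle to the horizontal; measure y along the incline from where the plane meets the free surface. Vertical depth h = y·sinθ with sinθ = 0.515038.
With the apex down, the centroid sits h/3 = 3.97/3 = 1.32333 m below the base (the top edge), so y_c = 5.54 + 1.32333 = 6.86333 m and h_c = 6.86333 × 0.515038 = 3.53488 m.
A = ½ × 2.8 × 3.97 = 5.558 m².
Resultant F = γ·h_c·A = 7.74009 × 3.53488 × 5.558 = 152.068 kN.
I_c = b·h³/36 = 2.8 × 3.97³/36 = 4.86662 m⁴.
Centre of pressure: y_p = y_c + I_c/(y_c·A) = 6.86333 + 4.86662/(6.86333 × 5.558) = 6.86333 + 0.127577 = 6.99091 m along the plane.
The resultant acts 1.32333 + 0.127577 = 1.45091 m (along the plate) below the hinge at the top edge, so the moment about the hinge is M = F × 1.45091 = 152.068 × 1.45091 = 220.637 kN·m.

M ≈ 220.6 kN·m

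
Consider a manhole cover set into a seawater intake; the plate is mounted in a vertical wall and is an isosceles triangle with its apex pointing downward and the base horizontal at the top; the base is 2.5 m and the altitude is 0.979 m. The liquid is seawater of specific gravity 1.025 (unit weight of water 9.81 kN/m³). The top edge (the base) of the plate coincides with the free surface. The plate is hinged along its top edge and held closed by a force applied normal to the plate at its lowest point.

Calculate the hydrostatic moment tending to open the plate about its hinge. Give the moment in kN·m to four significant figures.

M ≈ 1.966 kN·m

γ = 1.025 × 9.81 = 10.05525 kN/m³.
With the apex down, the centroid sits h/3 = 0.979/3 = 0.326333 m below the base (the top edge), so the centroid depth is h_c = 0.326333 m.
A = ½ × 2.5 × 0.979 = 1.22375 m².
Resultant F = γ·h_c·A = 10.05525 × 0.326333 × 1.22375 = 4.01556 kN.
I_c = b·h³/36 = 2.5 × 0.979³/36 = 0.0651607 m⁴.
Centre of pressure: y_p = y_c + I_c/(y_c·A) = 0.326333 + 0.0651607/(0.326333 × 1.22375) = 0.326333 + 0.163167 = 0.4895 m along the plane.
The resultant acts 0.326333 + 0.163167 = 0.4895 m (along the plate) below the hinge at the top edge, so the moment about the hinge is M = F × 0.4895 = 4.01556 × 0.4895 = 1.96562 kN·m.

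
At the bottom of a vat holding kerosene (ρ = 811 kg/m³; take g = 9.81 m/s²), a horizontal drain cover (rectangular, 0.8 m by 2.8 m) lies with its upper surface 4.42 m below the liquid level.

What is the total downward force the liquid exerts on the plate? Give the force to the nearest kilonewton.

F ≈ 79 kN

γ = ρg = 811 × 9.81 / 1000 = 7.95591 kN/m³.
The plate is horizontal, so pressure is uniform at p = γ·h = 7.95591 × 4.42 = 35.1651 kN/m².
A = 0.8 × 2.8 = 2.24 m².
F = p·A = 35.1651 × 2.24 = 78.7698 kN.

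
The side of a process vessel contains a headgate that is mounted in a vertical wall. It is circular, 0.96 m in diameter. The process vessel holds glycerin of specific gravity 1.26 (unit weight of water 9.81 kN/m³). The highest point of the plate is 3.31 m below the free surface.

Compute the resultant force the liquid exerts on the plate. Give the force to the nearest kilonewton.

F ≈ 34 kN

γ = 1.26 × 9.81 = 12.3606 kN/m³.
The centroid is at the centre, 0.48 m below the top of the plate, so the centroid depth is h_c = 3.31 + 0.48 = 3.79 m.
A = π(0.48)² = 0.723823 m².
Resultant F = γ·h_c·A = 12.3606 × 3.79 × 0.723823 = 33.9087 kN.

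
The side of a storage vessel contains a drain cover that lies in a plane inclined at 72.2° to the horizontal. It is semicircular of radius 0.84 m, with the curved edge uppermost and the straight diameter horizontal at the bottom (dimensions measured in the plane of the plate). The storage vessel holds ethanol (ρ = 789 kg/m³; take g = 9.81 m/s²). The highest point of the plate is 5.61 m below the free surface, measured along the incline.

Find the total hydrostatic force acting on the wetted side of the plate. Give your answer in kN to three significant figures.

γ = ρg = 789 × 9.81 / 1000 = 7.74009 kN/m³.
Let θ = 72.2° be the plate's angle to the horizontal; measure y along the incline from where the plane meets the free surface. Vertical depth h = y·sinθ with sinθ = 0.952129.
The centroid lies 4r/(3π) = 0.356507 m above the diameter, so r − 4r/(3π) = 0.84 − 0.356507 = 0.483493 m below the topmost point, so y_c = 5.61 + 0.483493 = 6.09349 m and h_c = 6.09349 × 0.952129 = 5.80179 m.
A = πr²/2 = π × 0.84²/2 = 1.10835 m².
Resultant F = γ·h_c·A = 7.74009 × 5.80179 × 1.10835 = 49.772 kN.

F ≈ 49.8 kN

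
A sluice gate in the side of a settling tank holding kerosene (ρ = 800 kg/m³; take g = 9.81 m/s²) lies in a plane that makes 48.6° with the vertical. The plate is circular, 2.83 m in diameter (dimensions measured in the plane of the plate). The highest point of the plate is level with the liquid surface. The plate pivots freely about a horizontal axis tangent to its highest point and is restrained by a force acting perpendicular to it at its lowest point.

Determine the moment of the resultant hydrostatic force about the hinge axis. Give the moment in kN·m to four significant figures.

M ≈ 81.71 kN·m

γ = ρg = 800 × 9.81 / 1000 = 7.848 kN/m³.
The plate makes 48.6° with the vertical, i.e. θ = 90° − 48.6° = 41.4° to the horizontal. Measuring y along the incline from the free-surface line, vertical depth h = y·sinθ with sinθ = 0.661312.
The centroid is at the centre, 1.415 m below the top of the plate, so y_c = 1.415 m and h_c = 1.415 × 0.661312 = 0.935756 m.
A = π(1.415)² = 6.29018 m².
Resultant F = γ·h_c·A = 7.848 × 0.935756 × 6.29018 = 46.1939 kN.
I_c = πr⁴/4 = π × 1.415⁴/4 = 3.14859 m⁴.
Centre of pressure: y_p = y_c + I_c/(y_c·A) = 1.415 + 3.14859/(1.415 × 6.29018) = 1.415 + 0.35375 = 1.76875 m along the plane.
The resultant acts 1.415 + 0.35375 = 1.76875 m (along the plate) below the hinge at the top edge, so the moment about the hinge is M = F × 1.76875 = 46.1939 × 1.76875 = 81.7055 kN·m.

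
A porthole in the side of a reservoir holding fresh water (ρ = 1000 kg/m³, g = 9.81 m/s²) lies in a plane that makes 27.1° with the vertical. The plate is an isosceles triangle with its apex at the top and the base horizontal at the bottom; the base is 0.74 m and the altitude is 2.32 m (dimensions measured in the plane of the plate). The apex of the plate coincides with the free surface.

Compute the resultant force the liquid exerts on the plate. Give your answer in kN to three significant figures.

γ = ρg = 1000 × 9.81 = 9810 N/m³ = 9.81 kN/m³.
The plate makes 27.1° with the vertical, i.e. θ = 90° − 27.1° = 62.9° to the horizontal. Measuring y along the incline from the free-surface line, vertical depth h = y·sinθ with sinθ = 0.890213.
With the apex up, the centroid sits 2h/3 = 2 × 2.32/3 = 1.54667 m below the apex, so y_c = 1.54667 m and h_c = 1.54667 × 0.890213 = 1.37687 m.
A = ½ × 0.74 × 2.32 = 0.8584 m².
Resultant F = γ·h_c·A = 9.81 × 1.37687 × 0.8584 = 11.5945 kN.

F ≈ 11.6 kN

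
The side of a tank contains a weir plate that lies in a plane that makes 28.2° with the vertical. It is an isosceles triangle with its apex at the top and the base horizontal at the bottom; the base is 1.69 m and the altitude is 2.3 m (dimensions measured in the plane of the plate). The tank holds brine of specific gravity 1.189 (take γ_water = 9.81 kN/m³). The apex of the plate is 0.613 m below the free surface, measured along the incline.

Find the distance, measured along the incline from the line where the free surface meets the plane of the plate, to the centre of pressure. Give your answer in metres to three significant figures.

γ = 1.189 × 9.81 = 11.66409 kN/m³.
The plate makes 28.2° with the vertical, i.e. θ = 90° − 28.2° = 61.8° to the horizontal. Measuring y along the incline from the free-surface line, vertical depth h = y·sinθ with sinθ = 0.881303.
With the apex up, the centroid sits 2h/3 = 2 × 2.3/3 = 1.53333 m below the apex, so y_c = 0.613 + 1.53333 = 2.14633 m and h_c = 2.14633 × 0.881303 = 1.89157 m.
A = ½ × 1.69 × 2.3 = 1.9435 m².
Resultant F = γ·h_c·A = 11.66409 × 1.89157 × 1.9435 = 42.8803 kN.
I_c = b·h³/36 = 1.69 × 2.3³/36 = 0.571173 m⁴.
Centre of pressure: y_p = y_c + I_c/(y_c·A) = 2.14633 + 0.571173/(2.14633 × 1.9435) = 2.14633 + 0.136926 = 2.28326 m along the plane.

y_p = 2.28 m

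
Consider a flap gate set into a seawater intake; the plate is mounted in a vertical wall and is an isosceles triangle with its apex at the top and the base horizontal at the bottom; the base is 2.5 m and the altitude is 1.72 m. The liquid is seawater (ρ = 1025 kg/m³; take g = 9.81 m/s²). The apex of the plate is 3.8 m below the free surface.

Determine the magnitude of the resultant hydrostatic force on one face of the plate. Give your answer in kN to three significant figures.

γ = ρg = 1025 × 9.81 / 1000 = 10.05525 kN/m³.
With the apex up, the centroid sits 2h/3 = 2 × 1.72/3 = 1.14667 m below the apex, so the centroid depth is h_c = 3.8 + 1.14667 = 4.94667 m.
A = ½ × 2.5 × 1.72 = 2.15 m².
Resultant F = γ·h_c·A = 10.05525 × 4.94667 × 2.15 = 106.941 kN.

F ≈ 107 kN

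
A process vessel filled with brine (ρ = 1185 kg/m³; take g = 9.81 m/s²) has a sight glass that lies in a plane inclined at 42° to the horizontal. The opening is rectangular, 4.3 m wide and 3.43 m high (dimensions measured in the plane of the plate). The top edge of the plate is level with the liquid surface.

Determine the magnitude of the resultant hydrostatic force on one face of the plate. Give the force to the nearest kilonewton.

F ≈ 197 kN

γ = ρg = 1185 × 9.81 / 1000 = 11.62485 kN/m³.
Let θ = 42° be the plate's angle to the horizontal; measure y along the incline from where the plane meets the free surface. Vertical depth h = y·sinθ with sinθ = 0.669131.
The centroid lies 3.43/2 = 1.715 m below the top edge, so y_c = 1.715 m and h_c = 1.715 × 0.669131 = 1.14756 m.
A = 4.3 × 3.43 = 14.749 m².
Resultant F = γ·h_c·A = 11.62485 × 1.14756 × 14.749 = 196.755 kN.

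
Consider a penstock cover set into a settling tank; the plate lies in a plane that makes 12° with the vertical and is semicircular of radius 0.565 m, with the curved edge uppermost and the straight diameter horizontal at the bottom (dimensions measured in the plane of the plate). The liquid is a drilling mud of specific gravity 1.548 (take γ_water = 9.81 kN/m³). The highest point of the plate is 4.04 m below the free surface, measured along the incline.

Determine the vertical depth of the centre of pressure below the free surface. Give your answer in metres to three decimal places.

γ = 1.548 × 9.81 = 15.18588 kN/m³.
The plate makes 12° with the vertical, i.e. θ = 90° − 12° = 78° to the horizontal. Measuring y along the incline from the free-surface line, vertical depth h = y·sinθ with sinθ = 0.978148.
The centroid lies 4r/(3π) = 0.239793 m above the diameter, so r − 4r/(3π) = 0.565 − 0.239793 = 0.325207 m below the topmost point, so y_c = 4.04 + 0.325207 = 4.36521 m and h_c = 4.36521 × 0.978148 = 4.26982 m.
A = πr²/2 = π × 0.565²/2 = 0.501437 m².
Resultant F = γ·h_c·A = 15.18588 × 4.26982 × 0.501437 = 32.5137 kN.
I_c = (π/8 − 8/(9π))·r⁴ = 0.109757 × 0.565⁴ = 0.0111847 m⁴.
Centre of pressure: y_p = y_c + I_c/(y_c·A) = 4.36521 + 0.0111847/(4.36521 × 0.501437) = 4.36521 + 0.00510979 = 4.37032 m along the plane.
Vertically, h_p = y_p·sinθ = 4.37032 × 0.978148 = 4.27482 m.

h_p = 4.275 m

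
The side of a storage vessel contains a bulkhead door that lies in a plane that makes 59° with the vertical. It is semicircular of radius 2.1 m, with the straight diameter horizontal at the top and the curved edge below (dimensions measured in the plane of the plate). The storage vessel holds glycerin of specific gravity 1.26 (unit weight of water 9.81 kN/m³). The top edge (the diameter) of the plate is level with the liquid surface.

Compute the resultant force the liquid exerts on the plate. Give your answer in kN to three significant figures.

F ≈ 39.3 kN

γ = 1.26 × 9.81 = 12.3606 kN/m³.
The plate makes 59° with the vertical, i.e. θ = 90° − 59° = 31° to the horizontal. Measuring y along the incline from the free-surface line, vertical depth h = y·sinθ with sinθ = 0.515038.
The centroid of a semicircle lies 4r/(3π) = 0.891268 m from the diameter, here below the top edge, so y_c = 0.891268 m and h_c = 0.891268 × 0.515038 = 0.459037 m.
A = πr²/2 = π × 2.1²/2 = 6.92721 m².
Resultant F = γ·h_c·A = 12.3606 × 0.459037 × 6.92721 = 39.3048 kN.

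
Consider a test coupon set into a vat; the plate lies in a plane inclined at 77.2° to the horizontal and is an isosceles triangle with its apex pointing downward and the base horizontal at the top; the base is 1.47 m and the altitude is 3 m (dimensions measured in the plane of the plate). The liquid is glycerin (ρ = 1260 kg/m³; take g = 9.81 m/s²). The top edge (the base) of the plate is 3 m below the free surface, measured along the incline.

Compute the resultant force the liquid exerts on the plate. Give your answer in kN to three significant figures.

γ = ρg = 1260 × 9.81 / 1000 = 12.3606 kN/m³.
Let θ = 77.2° be the plate's angle to the horizontal; measure y along the incline from where the plane meets the free surface. Vertical depth h = y·sinθ with sinθ = 0.975149.
With the apex down, the centroid sits h/3 = 3/3 = 1 m below the base (the top edge), so y_c = 3 + 1 = 4 m and h_c = 4 × 0.975149 = 3.9006 m.
A = ½ × 1.47 × 3 = 2.205 m².
Resultant F = γ·h_c·A = 12.3606 × 3.9006 × 2.205 = 106.311 kN.

F ≈ 106 kN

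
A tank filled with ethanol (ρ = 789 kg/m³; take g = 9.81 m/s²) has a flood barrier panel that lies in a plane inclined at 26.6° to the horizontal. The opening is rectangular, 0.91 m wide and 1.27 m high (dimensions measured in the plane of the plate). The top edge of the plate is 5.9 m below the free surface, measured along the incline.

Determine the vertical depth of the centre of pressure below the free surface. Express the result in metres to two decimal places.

γ = ρg = 789 × 9.81 / 1000 = 7.74009 kN/m³.
Let θ = 26.6° be the plate's angle to the horizontal; measure y along the incline from where the plane meets the free surface. Vertical depth h = y·sinθ with sinθ = 0.447759.
The centroid lies 1.27/2 = 0.635 m below the top edge, so y_c = 5.9 + 0.635 = 6.535 m and h_c = 6.535 × 0.447759 = 2.92611 m.
A = 0.91 × 1.27 = 1.1557 m².
Resultant F = γ·h_c·A = 7.74009 × 2.92611 × 1.1557 = 26.1747 kN.
I_c = b·h³/12 = 0.91 × 1.27³/12 = 0.155336 m⁴.
Centre of pressure: y_p = y_c + I_c/(y_c·A) = 6.535 + 0.155336/(6.535 × 1.1557) = 6.535 + 0.0205675 = 6.55557 m along the plane.
Vertically, h_p = y_p·sinθ = 6.55557 × 0.447759 = 2.93532 m.

h_p = 2.94 m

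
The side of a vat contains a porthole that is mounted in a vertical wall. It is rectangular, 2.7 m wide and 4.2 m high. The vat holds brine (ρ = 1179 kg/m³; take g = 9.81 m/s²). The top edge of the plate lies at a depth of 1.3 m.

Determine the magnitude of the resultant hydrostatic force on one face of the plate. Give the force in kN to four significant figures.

F ≈ 445.9 kN

γ = ρg = 1179 × 9.81 / 1000 = 11.56599 kN/m³.
The centroid lies 4.2/2 = 2.1 m below the top edge, so the centroid depth is h_c = 1.3 + 2.1 = 3.4 m.
A = 2.7 × 4.2 = 11.34 m².
Resultant F = γ·h_c·A = 11.56599 × 3.4 × 11.34 = 445.938 kN.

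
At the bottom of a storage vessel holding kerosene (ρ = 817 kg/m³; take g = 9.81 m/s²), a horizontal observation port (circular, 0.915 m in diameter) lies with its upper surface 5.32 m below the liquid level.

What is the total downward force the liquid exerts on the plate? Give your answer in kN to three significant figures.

F ≈ 28.0 kN

γ = ρg = 817 × 9.81 / 1000 = 8.01477 kN/m³.
The plate is horizontal, so pressure is uniform at p = γ·h = 8.01477 × 5.32 = 42.6386 kN/m².
A = π(0.4575)² = 0.657555 m².
F = p·A = 42.6386 × 0.657555 = 28.0372 kN.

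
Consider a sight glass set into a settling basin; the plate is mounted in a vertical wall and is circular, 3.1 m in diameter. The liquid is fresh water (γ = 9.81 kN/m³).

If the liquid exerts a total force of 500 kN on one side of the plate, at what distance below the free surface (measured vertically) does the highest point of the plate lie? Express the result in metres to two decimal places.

γ = 9.81 kN/m³.
A = π(1.55)² = 7.54768 m².
From F = γ·h_c·A, the centroid depth is h_c = 500/(9.81 × 7.54768) = 6.75286 m.
The centroid is at the centre, 1.55 m below the top of the plate, so the highest point sits at h_top = 6.75286 − 1.55 = 5.20286 m below the surface.

d_top ≈ 5.20 m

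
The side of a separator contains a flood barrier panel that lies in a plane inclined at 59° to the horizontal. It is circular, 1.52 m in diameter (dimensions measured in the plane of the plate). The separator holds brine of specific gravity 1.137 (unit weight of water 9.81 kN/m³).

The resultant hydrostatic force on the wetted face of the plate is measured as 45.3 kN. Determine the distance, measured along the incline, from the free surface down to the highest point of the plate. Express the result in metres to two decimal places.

γ = 1.137 × 9.81 = 11.15397 kN/m³.
A = π(0.76)² = 1.81458 m².
From F = γ·h_c·A, the centroid depth is h_c = 45.3/(11.15397 × 1.81458) = 2.23817 m.
Let θ = 59° be the plate's angle to the horizontal; measure y along the incline from where the plane meets the free surface. Vertical depth h = y·sinθ with sinθ = 0.857167.
Along the incline, y_c = h_c/sinθ = 2.23817/0.857167 = 2.61112 m.
The centroid is at the centre, 0.76 m below the top of the plate, so the highest point sits at y_top = 2.61112 − 0.76 = 1.85112 m along the incline.

y_top ≈ 1.85 m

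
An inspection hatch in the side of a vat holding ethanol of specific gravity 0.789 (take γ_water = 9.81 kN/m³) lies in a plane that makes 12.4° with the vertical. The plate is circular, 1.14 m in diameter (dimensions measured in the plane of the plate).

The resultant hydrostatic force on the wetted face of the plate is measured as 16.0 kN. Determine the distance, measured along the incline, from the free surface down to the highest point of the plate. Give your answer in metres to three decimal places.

γ = 0.789 × 9.81 = 7.74009 kN/m³.
A = π(0.57)² = 1.0207 m².
From F = γ·h_c·A, the centroid depth is h_c = 16.0/(7.74009 × 1.0207) = 2.02524 m.
The plate makes 12.4° with the vertical, i.e. θ = 90° − 12.4° = 77.6° to the horizontal. Measuring y along the incline from the free-surface line, vertical depth h = y·sinθ with sinθ = 0.976672.
Along the incline, y_c = h_c/sinθ = 2.02524/0.976672 = 2.07361 m.
The centroid is at the centre, 0.57 m below the top of the plate, so the highest point sits at y_top = 2.07361 − 0.57 = 1.50361 m along the incline.

y_top ≈ 1.504 m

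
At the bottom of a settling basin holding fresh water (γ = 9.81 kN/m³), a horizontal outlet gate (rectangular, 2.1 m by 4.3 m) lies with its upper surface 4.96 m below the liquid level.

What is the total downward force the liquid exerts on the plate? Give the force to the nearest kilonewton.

γ = 9.81 kN/m³.
The plate is horizontal, so pressure is uniform at p = γ·h = 9.81 × 4.96 = 48.6576 kN/m².
A = 2.1 × 4.3 = 9.03 m².
F = p·A = 48.6576 × 9.03 = 439.378 kN.

F ≈ 439 kN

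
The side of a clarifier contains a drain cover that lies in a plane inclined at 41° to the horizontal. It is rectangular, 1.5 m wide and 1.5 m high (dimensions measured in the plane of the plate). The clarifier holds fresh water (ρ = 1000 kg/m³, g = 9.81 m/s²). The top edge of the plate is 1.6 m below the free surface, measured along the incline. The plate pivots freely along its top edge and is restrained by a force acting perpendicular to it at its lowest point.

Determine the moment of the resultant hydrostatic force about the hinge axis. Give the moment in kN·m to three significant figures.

M ≈ 28.2 kN·m

γ = ρg = 1000 × 9.81 = 9810 N/m³ = 9.81 kN/m³.
Let θ = 41° be the plate's angle to the horizontal; measure y along the incline from where the plane meets the free surface. Vertical depth h = y·sinθ with sinθ = 0.656059.
The centroid lies 1.5/2 = 0.75 m below the top edge, so y_c = 1.6 + 0.75 = 2.35 m and h_c = 2.35 × 0.656059 = 1.54174 m.
A = 1.5 × 1.5 = 2.25 m².
Resultant F = γ·h_c·A = 9.81 × 1.54174 × 2.25 = 34.0301 kN.
I_c = b·h³/12 = 1.5 × 1.5³/12 = 0.421875 m⁴.
Centre of pressure: y_p = y_c + I_c/(y_c·A) = 2.35 + 0.421875/(2.35 × 2.25) = 2.35 + 0.0797872 = 2.42979 m along the plane.
The resultant acts 0.75 + 0.0797872 = 0.829787 m (along the plate) below the hinge at the top edge, so the moment about the hinge is M = F × 0.829787 = 34.0301 × 0.829787 = 28.2377 kN·m.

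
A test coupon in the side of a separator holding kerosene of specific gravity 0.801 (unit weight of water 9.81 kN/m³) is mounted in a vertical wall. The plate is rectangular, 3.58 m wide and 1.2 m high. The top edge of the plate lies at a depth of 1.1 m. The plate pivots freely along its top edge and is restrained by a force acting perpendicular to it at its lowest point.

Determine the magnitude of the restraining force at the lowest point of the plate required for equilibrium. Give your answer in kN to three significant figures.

γ = 0.801 × 9.81 = 7.85781 kN/m³.
The centroid lies 1.2/2 = 0.6 m below the top edge, so the centroid depth is h_c = 1.1 + 0.6 = 1.7 m.
A = 3.58 × 1.2 = 4.296 m².
Resultant F = γ·h_c·A = 7.85781 × 1.7 × 4.296 = 57.3872 kN.
I_c = b·h³/12 = 3.58 × 1.2³/12 = 0.51552 m⁴.
Centre of pressure: y_p = y_c + I_c/(y_c·A) = 1.7 + 0.51552/(1.7 × 4.296) = 1.7 + 0.0705882 = 1.77059 m along the plane.
The resultant acts 0.6 + 0.0705882 = 0.670588 m (along the plate) below the hinge at the top edge, so the moment about the hinge is M = F × 0.670588 = 57.3872 × 0.670588 = 38.4832 kN·m.
A normal force at the bottom, 1.2 m from the hinge, must supply this moment: P = 38.4832/1.2 = 32.0693 kN.

P ≈ 32.1 kN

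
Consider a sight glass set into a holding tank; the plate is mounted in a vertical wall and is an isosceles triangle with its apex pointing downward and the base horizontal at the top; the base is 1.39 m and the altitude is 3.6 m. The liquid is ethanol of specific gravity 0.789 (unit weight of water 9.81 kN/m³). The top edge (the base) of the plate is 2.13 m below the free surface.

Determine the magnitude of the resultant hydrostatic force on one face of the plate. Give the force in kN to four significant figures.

F ≈ 64.49 kN

γ = 0.789 × 9.81 = 7.74009 kN/m³.
With the apex down, the centroid sits h/3 = 3.6/3 = 1.2 m below the base (the top edge), so the centroid depth is h_c = 2.13 + 1.2 = 3.33 m.
A = ½ × 1.39 × 3.6 = 2.502 m².
Resultant F = γ·h_c·A = 7.74009 × 3.33 × 2.502 = 64.4878 kN.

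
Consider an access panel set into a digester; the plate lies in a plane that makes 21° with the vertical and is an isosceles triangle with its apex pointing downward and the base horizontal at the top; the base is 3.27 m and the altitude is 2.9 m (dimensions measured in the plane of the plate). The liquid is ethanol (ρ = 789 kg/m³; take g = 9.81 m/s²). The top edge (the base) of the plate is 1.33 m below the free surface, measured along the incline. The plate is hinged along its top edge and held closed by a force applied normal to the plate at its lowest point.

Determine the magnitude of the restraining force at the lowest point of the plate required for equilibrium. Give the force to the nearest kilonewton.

P ≈ 32 kN

γ = ρg = 789 × 9.81 / 1000 = 7.74009 kN/m³.
The plate makes 21° with the vertical, i.e. θ = 90° − 21° = 69° to the horizontal. Measuring y along the incline from the free-surface line, vertical depth h = y·sinθ with sinθ = 0.933580.
With the apex down, the centroid sits h/3 = 2.9/3 = 0.966667 m below the base (the top edge), so y_c = 1.33 + 0.966667 = 2.29667 m and h_c = 2.29667 × 0.933580 = 2.14413 m.
A = ½ × 3.27 × 2.9 = 4.7415 m².
Resultant F = γ·h_c·A = 7.74009 × 2.14413 × 4.7415 = 78.6888 kN.
I_c = b·h³/36 = 3.27 × 2.9³/36 = 2.21533 m⁴.
Centre of pressure: y_p = y_c + I_c/(y_c·A) = 2.29667 + 2.21533/(2.29667 × 4.7415) = 2.29667 + 0.203434 = 2.5001 m along the plane.
The resultant acts 0.966667 + 0.203434 = 1.1701 m (along the plate) below the hinge at the top edge, so the moment about the hinge is M = F × 1.1701 = 78.6888 × 1.1701 = 92.0738 kN·m.
A normal force at the bottom, 2.9 m from the hinge, must supply this moment: P = 92.0738/2.9 = 31.7496 kN.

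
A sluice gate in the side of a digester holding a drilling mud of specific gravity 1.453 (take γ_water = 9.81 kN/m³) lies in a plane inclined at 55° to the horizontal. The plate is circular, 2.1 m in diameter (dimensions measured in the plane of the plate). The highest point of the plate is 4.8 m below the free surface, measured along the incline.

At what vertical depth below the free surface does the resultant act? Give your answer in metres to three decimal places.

γ = 1.453 × 9.81 = 14.25393 kN/m³.
Let θ = 55° be the plate's angle to the horizontal; measure y along the incline from where the plane meets the free surface. Vertical depth h = y·sinθ with sinθ = 0.819152.
The centroid is at the centre, 1.05 m below the top of the plate, so y_c = 4.8 + 1.05 = 5.85 m and h_c = 5.85 × 0.819152 = 4.79204 m.
A = π(1.05)² = 3.46361 m².
Resultant F = γ·h_c·A = 14.25393 × 4.79204 × 3.46361 = 236.583 kN.
I_c = πr⁴/4 = π × 1.05⁴/4 = 0.954656 m⁴.
Centre of pressure: y_p = y_c + I_c/(y_c·A) = 5.85 + 0.954656/(5.85 × 3.46361) = 5.85 + 0.0471153 = 5.89712 m along the plane.
Vertically, h_p = y_p·sinθ = 5.89712 × 0.819152 = 4.83064 m.

h_p = 4.831 m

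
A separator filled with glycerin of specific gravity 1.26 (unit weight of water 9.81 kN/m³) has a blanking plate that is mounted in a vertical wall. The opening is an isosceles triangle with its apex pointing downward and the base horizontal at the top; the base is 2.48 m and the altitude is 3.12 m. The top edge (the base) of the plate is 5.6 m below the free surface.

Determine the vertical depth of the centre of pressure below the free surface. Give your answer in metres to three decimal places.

h_p = 6.721 m

γ = 1.26 × 9.81 = 12.3606 kN/m³.
With the apex down, the centroid sits h/3 = 3.12/3 = 1.04 m below the base (the top edge), so the centroid depth is h_c = 5.6 + 1.04 = 6.64 m.
A = ½ × 2.48 × 3.12 = 3.8688 m².
Resultant F = γ·h_c·A = 12.3606 × 6.64 × 3.8688 = 317.529 kN.
I_c = b·h³/36 = 2.48 × 3.12³/36 = 2.09225 m⁴.
Centre of pressure: y_p = y_c + I_c/(y_c·A) = 6.64 + 2.09225/(6.64 × 3.8688) = 6.64 + 0.0814459 = 6.72145 m along the plane.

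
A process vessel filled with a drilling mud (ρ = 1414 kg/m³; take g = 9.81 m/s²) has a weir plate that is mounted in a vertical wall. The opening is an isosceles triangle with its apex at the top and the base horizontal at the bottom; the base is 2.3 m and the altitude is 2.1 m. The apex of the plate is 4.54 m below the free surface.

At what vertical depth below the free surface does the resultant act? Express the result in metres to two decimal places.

γ = ρg = 1414 × 9.81 / 1000 = 13.87134 kN/m³.
With the apex up, the centroid sits 2h/3 = 2 × 2.1/3 = 1.4 m below the apex, so the centroid depth is h_c = 4.54 + 1.4 = 5.94 m.
A = ½ × 2.3 × 2.1 = 2.415 m².
Resultant F = γ·h_c·A = 13.87134 × 5.94 × 2.415 = 198.986 kN.
I_c = b·h³/36 = 2.3 × 2.1³/36 = 0.591675 m⁴.
Centre of pressure: y_p = y_c + I_c/(y_c·A) = 5.94 + 0.591675/(5.94 × 2.415) = 5.94 + 0.0412458 = 5.98125 m along the plane.

h_p = 5.98 m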